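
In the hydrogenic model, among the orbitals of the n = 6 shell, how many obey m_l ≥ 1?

The n = 6 shell has l = 0 through 5; check each.
Contributions: l=1 → 1; l=2 → 2; l=3 → 3; l=4 → 4; l=5 → 5.
Total orbitals: 1 + 2 + 3 + 4 + 5 = 15.

15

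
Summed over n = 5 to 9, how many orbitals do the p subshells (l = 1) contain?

15

A p subshell (l = 1) exists for every n ≥ 2, so shells n = 5, 6, 7, 8, 9 each contribute one — 5 subshells.
Since each p subshell has 2·1+1 = 3 orbitals, the total is 5 × 3 = 15.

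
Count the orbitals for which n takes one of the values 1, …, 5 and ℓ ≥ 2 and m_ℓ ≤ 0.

Count contributing orbitals for each principal shell:
n=3 → 3; n=4 → 7; n=5 → 12.
Total orbitals: 3 + 7 + 12 = 22.

22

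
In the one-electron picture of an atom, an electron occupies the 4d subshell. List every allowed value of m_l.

The 4d subshell has l = 2, and m_l takes every integer from −l to +l. With l = 2 that gives the 5 values -2, -1, 0, 1, 2.

-2, -1, 0, 1, 2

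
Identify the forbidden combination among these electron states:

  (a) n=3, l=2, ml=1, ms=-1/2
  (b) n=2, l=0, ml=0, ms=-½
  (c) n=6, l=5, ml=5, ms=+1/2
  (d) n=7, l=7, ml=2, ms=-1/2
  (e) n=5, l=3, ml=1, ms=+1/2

(d) has l = 7 ≥ n = 7, violating 0 ≤ l ≤ n−1.
The remaining sets (a), (b), (c), (e) satisfy all four rules.

(d)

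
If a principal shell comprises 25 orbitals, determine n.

n² = 25 ⇒ n = 5.

n = 5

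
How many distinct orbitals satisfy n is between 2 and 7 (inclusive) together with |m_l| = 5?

Go shell by shell, enumerating (l, m_l) with |m_l| = 5:
n=6 → 2; n=7 → 4.
Total orbitals: 2 + 4 = 6.

6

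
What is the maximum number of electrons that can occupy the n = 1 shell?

A shell holds 2n² electrons: 2 × 1² = 2 × 1 = 2.

2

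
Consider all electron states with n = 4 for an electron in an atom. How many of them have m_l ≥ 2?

The n = 4 shell has l = 0 through 3; check each.
Per l-value: l=2 → 1; l=3 → 2.
Orbitals: 1 + 2 = 3. Each orbital carries two spin states, so 3 × 2 = 6 states.

6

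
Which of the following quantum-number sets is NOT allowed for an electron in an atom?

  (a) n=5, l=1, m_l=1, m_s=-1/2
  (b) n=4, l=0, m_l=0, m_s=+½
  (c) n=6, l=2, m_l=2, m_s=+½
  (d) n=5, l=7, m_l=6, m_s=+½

(d) has l = 7 ≥ n = 5, violating 0 ≤ l ≤ n−1.
The remaining sets (a), (b), (c) satisfy all four rules.

(d)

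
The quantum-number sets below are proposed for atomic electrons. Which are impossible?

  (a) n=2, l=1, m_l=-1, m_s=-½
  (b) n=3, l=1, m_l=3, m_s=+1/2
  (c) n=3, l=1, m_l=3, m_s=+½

(b) has |m_l| = 3 > l = 1, violating −l ≤ m_l ≤ l.
(c) has |m_l| = 3 > l = 1, violating −l ≤ m_l ≤ l.
The remaining set (a) satisfies all four rules.

(b) and (c)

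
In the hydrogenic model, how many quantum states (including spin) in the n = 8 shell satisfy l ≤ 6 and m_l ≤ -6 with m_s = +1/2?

Contributions: l=6 → 1.
Orbitals: 1. With m_s fixed to a single value there is one state per orbital, giving 1 state.

1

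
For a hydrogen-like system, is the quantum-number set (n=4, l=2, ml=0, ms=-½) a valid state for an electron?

Valid

n = 4 is a positive integer. l = 2 satisfies 0 ≤ l ≤ n−1 = 3. ml = 0 lies in the range −l … +l (here −2 … 2). ms = -1/2 is one of ±1/2.
All four constraints are satisfied.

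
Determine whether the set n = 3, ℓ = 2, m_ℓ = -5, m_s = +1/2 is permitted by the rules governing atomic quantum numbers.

Not allowed

The magnetic quantum number must satisfy −ℓ ≤ m_ℓ ≤ ℓ. With ℓ = 2, m_ℓ can only be -2, -1, 0, 1, 2, so m_ℓ = -5 is forbidden.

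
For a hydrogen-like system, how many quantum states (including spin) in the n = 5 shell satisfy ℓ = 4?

The n = 5 shell has ℓ = 0 through 4; check each.
Per ℓ-value: ℓ=4 → 9.
Orbitals: 9. Each orbital carries two spin states, so 9 × 2 = 18 states.

18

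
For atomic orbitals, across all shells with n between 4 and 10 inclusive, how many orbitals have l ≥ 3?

308

Count contributing orbitals for each principal shell:
n=4 → 7; n=5 → 16; n=6 → 27; n=7 → 40; n=8 → 55; n=9 → 72; n=10 → 91.
Total orbitals: 7 + 16 + 27 + 40 + 55 + 72 + 91 = 308.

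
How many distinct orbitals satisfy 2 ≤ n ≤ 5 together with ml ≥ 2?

10

Treat each shell separately and count matching orbitals:
n=3 → 1; n=4 → 3; n=5 → 6.
Total orbitals: 1 + 3 + 6 = 10.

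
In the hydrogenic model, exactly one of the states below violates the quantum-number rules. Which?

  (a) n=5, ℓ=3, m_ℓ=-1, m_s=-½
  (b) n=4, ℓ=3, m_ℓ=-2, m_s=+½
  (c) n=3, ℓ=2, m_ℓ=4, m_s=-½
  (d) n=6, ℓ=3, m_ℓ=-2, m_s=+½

(c)

(c) has |m_ℓ| = 4 > ℓ = 2, violating −ℓ ≤ m_ℓ ≤ ℓ.
The remaining sets (a), (b), (d) satisfy all four rules.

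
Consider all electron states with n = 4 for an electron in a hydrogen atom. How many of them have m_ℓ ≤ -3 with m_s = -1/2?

With n = 4 the allowed ℓ are 0, 1, …, 3.
Orbitals with m_ℓ ≤ -3, by ℓ: ℓ=3 → 1.
Orbitals: 1. With m_s fixed to a single value there is one state per orbital, giving 1 state.

1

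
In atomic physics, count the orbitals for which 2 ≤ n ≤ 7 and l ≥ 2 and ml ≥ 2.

35

Treat each shell separately and count matching orbitals:
n=3 → 1; n=4 → 3; n=5 → 6; n=6 → 10; n=7 → 15.
Total orbitals: 1 + 3 + 6 + 10 + 15 = 35.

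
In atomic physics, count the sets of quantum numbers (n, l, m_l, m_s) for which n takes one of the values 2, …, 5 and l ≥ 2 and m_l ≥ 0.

Work shell by shell — for each n, count the (l, m_l) pairs that satisfy l ≥ 2 and m_l ≥ 0:
n=3 → 3; n=4 → 7; n=5 → 12.
Orbitals: 3 + 7 + 12 = 22. Including both spin states (m_s = ±1/2) gives 2 × 22 = 44 states.

44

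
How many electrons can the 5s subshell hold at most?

A subshell with l = 0 has 2l+1 = 1 orbital, each holding 2 electrons (spin ±1/2), so 1 × 2 = 2.

2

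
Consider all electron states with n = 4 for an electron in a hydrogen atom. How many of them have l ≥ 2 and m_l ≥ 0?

14

The n = 4 shell has l = 0 through 3; check each.
Contributions: l=2 → 3; l=3 → 4.
Orbitals: 3 + 4 = 7. Each orbital carries two spin states, so 7 × 2 = 14 states.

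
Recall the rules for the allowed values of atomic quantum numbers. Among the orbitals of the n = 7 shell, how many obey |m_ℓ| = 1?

12

For n = 7, ℓ ranges over 0 … 6.
Orbitals with |m_ℓ| = 1, by ℓ: ℓ=1 → 2; ℓ=2 → 2; ℓ=3 → 2; ℓ=4 → 2; ℓ=5 → 2; ℓ=6 → 2.
Total orbitals: 2 + 2 + 2 + 2 + 2 + 2 = 12.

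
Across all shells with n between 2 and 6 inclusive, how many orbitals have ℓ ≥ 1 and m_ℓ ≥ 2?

20

Treat each shell separately and count matching orbitals:
n=3 → 1; n=4 → 3; n=5 → 6; n=6 → 10.
Total orbitals: 1 + 3 + 6 + 10 = 20.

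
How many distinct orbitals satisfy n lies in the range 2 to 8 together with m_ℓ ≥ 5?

Per-shell orbital counts meeting the constraint:
n=6 → 1; n=7 → 3; n=8 → 6.
Total orbitals: 1 + 3 + 6 = 10.

10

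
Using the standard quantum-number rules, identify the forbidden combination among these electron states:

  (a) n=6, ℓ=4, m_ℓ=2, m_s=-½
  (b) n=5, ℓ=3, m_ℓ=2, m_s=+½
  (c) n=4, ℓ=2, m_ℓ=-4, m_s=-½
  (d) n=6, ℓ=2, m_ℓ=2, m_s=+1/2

(c) has |m_ℓ| = 4 > ℓ = 2, violating −ℓ ≤ m_ℓ ≤ ℓ.
The remaining sets (a), (b), (d) satisfy all four rules.

(c)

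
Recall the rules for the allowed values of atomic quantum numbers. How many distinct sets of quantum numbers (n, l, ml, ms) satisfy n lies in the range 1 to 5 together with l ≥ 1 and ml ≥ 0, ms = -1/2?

Go shell by shell, enumerating (l, ml) with l ≥ 1 and ml ≥ 0:
n=2 → 2; n=3 → 5; n=4 → 9; n=5 → 14.
Orbitals: 2 + 5 + 9 + 14 = 30. With ms fixed to -1/2 there is one state per orbital, so 30 states.

30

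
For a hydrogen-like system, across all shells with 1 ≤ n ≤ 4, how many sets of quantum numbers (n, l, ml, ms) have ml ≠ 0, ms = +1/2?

Go shell by shell, enumerating (l, ml) with ml ≠ 0:
n=2 → 2; n=3 → 6; n=4 → 12.
Orbitals: 2 + 6 + 12 = 20. With ms fixed to +1/2 there is one state per orbital, so 20 states.

20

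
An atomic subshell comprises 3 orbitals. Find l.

2l+1 = 3 gives l = 1.

l = 1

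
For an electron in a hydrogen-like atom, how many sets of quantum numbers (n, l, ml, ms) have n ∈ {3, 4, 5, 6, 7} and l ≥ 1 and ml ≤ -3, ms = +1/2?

20

Work shell by shell — for each n, count the (l, ml) pairs that satisfy l ≥ 1 and ml ≤ -3:
n=4 → 1; n=5 → 3; n=6 → 6; n=7 → 10.
Orbitals: 1 + 3 + 6 + 10 = 20. With ms fixed to +1/2 there is one state per orbital, so 20 states.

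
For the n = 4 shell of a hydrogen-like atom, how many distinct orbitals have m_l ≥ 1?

6

Go through l = 0, …, 3 (the values permitted for n = 4).
Contributions: l=1 → 1; l=2 → 2; l=3 → 3.
Total orbitals: 1 + 2 + 3 = 6.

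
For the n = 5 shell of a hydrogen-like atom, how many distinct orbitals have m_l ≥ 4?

With n = 5 the allowed l are 0, 1, …, 4.
The (l, m_l) pairs meeting m_l ≥ 4 give: l=4 → 1.
Total orbitals: 1.

1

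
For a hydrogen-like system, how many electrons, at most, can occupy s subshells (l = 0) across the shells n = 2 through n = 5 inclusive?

An s subshell (l = 0) exists for every n ≥ 1, so shells n = 2, 3, 4, 5 each contribute one — 4 subshells.
Since each s subshell holds 2(2·0+1) = 2 electrons, the total is 4 × 2 = 8.

8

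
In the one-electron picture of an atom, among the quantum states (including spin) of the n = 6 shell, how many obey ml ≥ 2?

The n = 6 shell has l = 0 through 5; check each.
The (l, ml) pairs meeting ml ≥ 2 give: l=2 → 1; l=3 → 2; l=4 → 3; l=5 → 4.
Orbitals: 1 + 2 + 3 + 4 = 10. Each orbital carries two spin states, so 10 × 2 = 20 states.

20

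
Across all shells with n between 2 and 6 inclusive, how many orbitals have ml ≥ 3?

Treat each shell separately and count matching orbitals:
n=4 → 1; n=5 → 3; n=6 → 6.
Total orbitals: 1 + 3 + 6 = 10.

10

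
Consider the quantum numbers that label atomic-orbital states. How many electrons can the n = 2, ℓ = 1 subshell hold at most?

A subshell with ℓ = 1 has 2ℓ+1 = 3 orbitals, each holding 2 electrons (spin ±1/2), so 3 × 2 = 6.

6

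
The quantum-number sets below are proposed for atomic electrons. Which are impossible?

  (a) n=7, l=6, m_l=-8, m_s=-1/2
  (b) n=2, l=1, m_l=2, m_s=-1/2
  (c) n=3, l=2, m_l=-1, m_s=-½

(a) and (b)

(a) has |m_l| = 8 > l = 6, violating −l ≤ m_l ≤ l.
(b) has |m_l| = 2 > l = 1, violating −l ≤ m_l ≤ l.
The remaining set (c) satisfies all four rules.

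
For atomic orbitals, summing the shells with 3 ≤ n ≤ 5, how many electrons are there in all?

Shell n has n² orbitals: 3²=9 + 4²=16 + 5²=25 = 50 orbitals.
Two spin states per orbital: 2 × 50 = 100 electrons.

100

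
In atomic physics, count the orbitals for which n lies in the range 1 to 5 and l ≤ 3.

46

For each n in the range, tally the orbitals obeying l ≤ 3:
n=1 → 1; n=2 → 4; n=3 → 9; n=4 → 16; n=5 → 16.
Total orbitals: 1 + 4 + 9 + 16 + 16 = 46.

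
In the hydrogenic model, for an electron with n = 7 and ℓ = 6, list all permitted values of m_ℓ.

m_ℓ takes every integer from −ℓ to +ℓ. With ℓ = 6 that gives the 13 values -6, -5, -4, -3, -2, -1, 0, 1, 2, 3, 4, 5, 6.

-6, -5, -4, -3, -2, -1, 0, 1, 2, 3, 4, 5, 6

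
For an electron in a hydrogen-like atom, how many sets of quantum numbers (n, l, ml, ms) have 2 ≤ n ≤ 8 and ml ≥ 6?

8

Count contributing orbitals for each principal shell:
n=7 → 1; n=8 → 3.
Orbitals: 1 + 3 = 4. Including both spin states (ms = ±1/2) gives 2 × 4 = 8 states.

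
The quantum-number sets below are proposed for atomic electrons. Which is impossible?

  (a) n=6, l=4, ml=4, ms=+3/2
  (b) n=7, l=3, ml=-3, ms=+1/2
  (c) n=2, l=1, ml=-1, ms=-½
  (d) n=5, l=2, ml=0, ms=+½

(a) has ms = +3/2, but an electron's spin must be ±1/2.
The remaining sets (b), (c), (d) satisfy all four rules.

(a)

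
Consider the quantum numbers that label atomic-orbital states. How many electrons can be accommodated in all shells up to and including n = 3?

28

Total orbitals = 1² + 2² + 3² = 14. Doubling for spin gives 28 electrons.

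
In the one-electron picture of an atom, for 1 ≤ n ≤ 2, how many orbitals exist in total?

5

Total orbitals = 1² + 2² = 5.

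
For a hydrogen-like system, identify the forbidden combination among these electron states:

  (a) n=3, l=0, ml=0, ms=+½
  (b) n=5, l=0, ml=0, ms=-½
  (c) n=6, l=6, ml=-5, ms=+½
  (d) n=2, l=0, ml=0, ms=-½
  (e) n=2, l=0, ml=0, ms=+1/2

(c) has l = 6 ≥ n = 6, violating 0 ≤ l ≤ n−1.
The remaining sets (a), (b), (d), (e) satisfy all four rules.

(c)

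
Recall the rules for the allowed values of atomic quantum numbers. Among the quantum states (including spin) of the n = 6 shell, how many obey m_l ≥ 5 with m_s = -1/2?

1

With n = 6 the allowed l are 0, 1, …, 5.
Contributions: l=5 → 1.
Orbitals: 1. With m_s fixed to a single value there is one state per orbital, giving 1 state.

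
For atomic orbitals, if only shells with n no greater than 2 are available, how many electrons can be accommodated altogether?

10

Total orbitals = 1² + 2² = 5. Doubling for spin gives 10 electrons.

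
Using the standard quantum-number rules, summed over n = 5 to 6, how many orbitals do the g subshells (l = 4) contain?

A g subshell (l = 4) exists for every n ≥ 5, so shells n = 5, 6 each contribute one — 2 subshells.
Since each g subshell has 2·4+1 = 9 orbitals, the total is 2 × 9 = 18.

18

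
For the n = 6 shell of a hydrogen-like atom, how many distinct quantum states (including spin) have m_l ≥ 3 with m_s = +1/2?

Go through l = 0, …, 5 (the values permitted for n = 6).
Contributions: l=3 → 1; l=4 → 2; l=5 → 3.
Orbitals: 1 + 2 + 3 = 6. With m_s fixed to a single value there is one state per orbital, giving 6 states.

6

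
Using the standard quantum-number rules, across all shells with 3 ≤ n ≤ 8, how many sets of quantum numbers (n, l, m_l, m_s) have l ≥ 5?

148

Treat each shell separately and count matching orbitals:
n=6 → 11; n=7 → 24; n=8 → 39.
Orbitals: 11 + 24 + 39 = 74. Including both spin states (m_s = ±1/2) gives 2 × 74 = 148 states.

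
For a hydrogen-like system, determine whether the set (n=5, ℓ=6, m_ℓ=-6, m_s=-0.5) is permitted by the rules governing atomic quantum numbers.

The orbital quantum number must satisfy 0 ≤ ℓ ≤ n−1. With n = 5 the allowed ℓ values are 0, 1, 2, 3, 4, so ℓ = 6 is out of range.

Not allowed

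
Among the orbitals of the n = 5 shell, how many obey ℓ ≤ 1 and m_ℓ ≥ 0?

Per ℓ-value: ℓ=0 → 1; ℓ=1 → 2.
Total orbitals: 1 + 2 = 3.

3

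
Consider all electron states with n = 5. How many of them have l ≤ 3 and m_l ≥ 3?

2

With n = 5 the allowed l are 0, 1, …, 4.
Per l-value: l=3 → 1.
Orbitals: 1. Each orbital carries two spin states, so 1 × 2 = 2 states.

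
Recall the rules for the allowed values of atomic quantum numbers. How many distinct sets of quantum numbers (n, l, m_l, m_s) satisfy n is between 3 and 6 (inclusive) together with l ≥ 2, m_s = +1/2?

70

For each n in the range, tally the orbitals obeying l ≥ 2:
n=3 → 5; n=4 → 12; n=5 → 21; n=6 → 32.
Orbitals: 5 + 12 + 21 + 32 = 70. With m_s fixed to +1/2 there is one state per orbital, so 70 states.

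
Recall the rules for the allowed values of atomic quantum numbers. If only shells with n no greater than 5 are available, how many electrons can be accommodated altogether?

110

Total orbitals = 1² + 2² + 3² + 4² + 5² = 55. Doubling for spin gives 110 electrons.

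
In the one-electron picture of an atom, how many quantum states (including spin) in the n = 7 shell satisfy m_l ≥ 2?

30

Contributions: l=2 → 1; l=3 → 2; l=4 → 3; l=5 → 4; l=6 → 5.
Orbitals: 1 + 2 + 3 + 4 + 5 = 15. Each orbital carries two spin states, so 15 × 2 = 30 states.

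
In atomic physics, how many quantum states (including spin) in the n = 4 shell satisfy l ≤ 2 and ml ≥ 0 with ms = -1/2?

The n = 4 shell has l = 0 through 3; check each.
Per l-value: l=0 → 1; l=1 → 2; l=2 → 3.
Orbitals: 1 + 2 + 3 = 6. With ms fixed to a single value there is one state per orbital, giving 6 states.

6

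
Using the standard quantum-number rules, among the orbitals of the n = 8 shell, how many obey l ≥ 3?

With n = 8 the allowed l are 0, 1, …, 7.
Orbitals with l ≥ 3, by l: l=3 → 7; l=4 → 9; l=5 → 11; l=6 → 13; l=7 → 15.
Total orbitals: 7 + 9 + 11 + 13 + 15 = 55.

55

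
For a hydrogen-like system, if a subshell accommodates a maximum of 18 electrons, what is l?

2(2l+1) = 18 ⇒ 2l+1 = 9 ⇒ l = 4.

l = 4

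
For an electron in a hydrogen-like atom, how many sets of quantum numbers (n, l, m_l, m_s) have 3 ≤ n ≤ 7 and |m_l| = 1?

80

Per-shell orbital counts meeting the constraint:
n=3 → 4; n=4 → 6; n=5 → 8; n=6 → 10; n=7 → 12.
Orbitals: 4 + 6 + 8 + 10 + 12 = 40. Including both spin states (m_s = ±1/2) gives 2 × 40 = 80 states.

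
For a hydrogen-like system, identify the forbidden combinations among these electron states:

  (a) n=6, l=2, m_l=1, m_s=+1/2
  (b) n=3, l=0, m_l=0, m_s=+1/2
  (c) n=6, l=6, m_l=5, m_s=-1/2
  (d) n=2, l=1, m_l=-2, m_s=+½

(c) and (d)

(c) has l = 6 ≥ n = 6, violating 0 ≤ l ≤ n−1.
(d) has |m_l| = 2 > l = 1, violating −l ≤ m_l ≤ l.
The remaining sets (a), (b) satisfy all four rules.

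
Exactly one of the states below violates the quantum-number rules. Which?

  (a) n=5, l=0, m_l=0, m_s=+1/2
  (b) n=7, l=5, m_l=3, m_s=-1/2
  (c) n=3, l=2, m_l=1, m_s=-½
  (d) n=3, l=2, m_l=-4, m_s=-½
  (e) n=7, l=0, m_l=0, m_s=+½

(d)

(d) has |m_l| = 4 > l = 2, violating −l ≤ m_l ≤ l.
The remaining sets (a), (b), (c), (e) satisfy all four rules.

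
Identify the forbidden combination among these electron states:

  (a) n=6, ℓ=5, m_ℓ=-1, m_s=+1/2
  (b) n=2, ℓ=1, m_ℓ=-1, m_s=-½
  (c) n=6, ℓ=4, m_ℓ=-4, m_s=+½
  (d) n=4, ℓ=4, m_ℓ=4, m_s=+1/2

(d) has ℓ = 4 ≥ n = 4, violating 0 ≤ ℓ ≤ n−1.
The remaining sets (a), (b), (c) satisfy all four rules.

(d)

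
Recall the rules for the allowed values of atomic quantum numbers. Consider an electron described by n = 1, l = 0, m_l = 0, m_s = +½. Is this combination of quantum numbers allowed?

Allowed

n = 1 is a positive integer. l = 0 satisfies 0 ≤ l ≤ n−1 = 0. m_l = 0 lies in the range −l … +l (here 0). m_s = +1/2 is one of ±1/2.
All four constraints are satisfied.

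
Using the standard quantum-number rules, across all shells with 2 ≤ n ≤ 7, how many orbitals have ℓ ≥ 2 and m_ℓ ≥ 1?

Work shell by shell — for each n, count the (ℓ, m_ℓ) pairs that satisfy ℓ ≥ 2 and m_ℓ ≥ 1:
n=3 → 2; n=4 → 5; n=5 → 9; n=6 → 14; n=7 → 20.
Total orbitals: 2 + 5 + 9 + 14 + 20 = 50.

50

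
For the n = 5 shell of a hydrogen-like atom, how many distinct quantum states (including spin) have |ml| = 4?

4

The n = 5 shell has l = 0 through 4; check each.
Per l-value: l=4 → 2.
Orbitals: 2. Each orbital carries two spin states, so 2 × 2 = 4 states.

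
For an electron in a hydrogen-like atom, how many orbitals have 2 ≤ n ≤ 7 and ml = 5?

3

Per-shell orbital counts meeting the constraint:
n=6 → 1; n=7 → 2.
Total orbitals: 1 + 2 = 3.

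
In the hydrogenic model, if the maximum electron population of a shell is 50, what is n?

2n² = 50 ⇒ n² = 25 ⇒ n = 5.

n = 5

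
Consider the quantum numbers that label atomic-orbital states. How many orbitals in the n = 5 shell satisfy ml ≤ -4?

Go through l = 0, …, 4 (the values permitted for n = 5).
Orbitals with ml ≤ -4, by l: l=4 → 1.
Total orbitals: 1.

1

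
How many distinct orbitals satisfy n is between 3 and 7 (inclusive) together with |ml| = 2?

Count contributing orbitals for each principal shell:
n=3 → 2; n=4 → 4; n=5 → 6; n=6 → 8; n=7 → 10.
Total orbitals: 2 + 4 + 6 + 8 + 10 = 30.

30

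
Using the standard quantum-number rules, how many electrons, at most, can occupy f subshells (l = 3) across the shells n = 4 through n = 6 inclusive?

An f subshell (l = 3) exists for every n ≥ 4, so shells n = 4, 5, 6 each contribute one — 3 subshells.
Since each f subshell holds 2(2·3+1) = 14 electrons, the total is 3 × 14 = 42.

42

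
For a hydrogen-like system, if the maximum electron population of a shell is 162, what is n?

n = 9

2n² = 162 ⇒ n² = 81 ⇒ n = 9.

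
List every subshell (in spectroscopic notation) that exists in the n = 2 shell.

2s, 2p

For n = 2, l runs from 0 to 1. In spectroscopic notation l = 0,1,2,… ↔ s,p,d,f,g,h,i, so the subshells are 2s, 2p.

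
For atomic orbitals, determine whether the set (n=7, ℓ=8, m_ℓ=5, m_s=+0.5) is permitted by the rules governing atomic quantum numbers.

The orbital quantum number must satisfy 0 ≤ ℓ ≤ n−1. With n = 7 the allowed ℓ values are 0, 1, 2, 3, 4, 5, 6, so ℓ = 8 is out of range.

Not allowed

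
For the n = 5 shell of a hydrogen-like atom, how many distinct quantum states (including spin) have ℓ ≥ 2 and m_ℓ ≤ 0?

24

With n = 5 the allowed ℓ are 0, 1, …, 4.
Orbitals with ℓ ≥ 2 and m_ℓ ≤ 0, by ℓ: ℓ=2 → 3; ℓ=3 → 4; ℓ=4 → 5.
Orbitals: 3 + 4 + 5 = 12. Each orbital carries two spin states, so 12 × 2 = 24 states.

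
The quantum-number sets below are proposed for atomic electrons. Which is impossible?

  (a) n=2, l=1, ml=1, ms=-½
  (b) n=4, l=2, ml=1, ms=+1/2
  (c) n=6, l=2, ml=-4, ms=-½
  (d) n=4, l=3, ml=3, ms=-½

(c)

(c) has |ml| = 4 > l = 2, violating −l ≤ ml ≤ l.
The remaining sets (a), (b), (d) satisfy all four rules.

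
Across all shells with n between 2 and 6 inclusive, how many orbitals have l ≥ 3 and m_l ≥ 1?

Per-shell orbital counts meeting the constraint:
n=4 → 3; n=5 → 7; n=6 → 12.
Total orbitals: 3 + 7 + 12 = 22.

22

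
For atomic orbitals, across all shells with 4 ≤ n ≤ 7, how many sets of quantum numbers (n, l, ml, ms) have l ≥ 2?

220

Go shell by shell, enumerating (l, ml) with l ≥ 2:
n=4 → 12; n=5 → 21; n=6 → 32; n=7 → 45.
Orbitals: 12 + 21 + 32 + 45 = 110. Including both spin states (ms = ±1/2) gives 2 × 110 = 220 states.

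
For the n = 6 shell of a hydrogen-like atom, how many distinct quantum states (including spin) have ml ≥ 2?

20

Go through l = 0, …, 5 (the values permitted for n = 6).
Per l-value: l=2 → 1; l=3 → 2; l=4 → 3; l=5 → 4.
Orbitals: 1 + 2 + 3 + 4 = 10. Each orbital carries two spin states, so 10 × 2 = 20 states.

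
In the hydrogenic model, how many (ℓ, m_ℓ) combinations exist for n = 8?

64

The n = 8 shell contains n² = 8² = 64 orbitals.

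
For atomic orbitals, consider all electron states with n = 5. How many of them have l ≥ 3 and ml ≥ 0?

18

For n = 5, l ranges over 0 … 4.
Contributions: l=3 → 4; l=4 → 5.
Orbitals: 4 + 5 = 9. Each orbital carries two spin states, so 9 × 2 = 18 states.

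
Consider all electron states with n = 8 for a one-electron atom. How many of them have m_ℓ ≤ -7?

2

Orbitals with m_ℓ ≤ -7, by ℓ: ℓ=7 → 1.
Orbitals: 1. Each orbital carries two spin states, so 1 × 2 = 2 states.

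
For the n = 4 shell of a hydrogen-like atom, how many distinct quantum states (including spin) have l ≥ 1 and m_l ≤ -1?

12

Contributions: l=1 → 1; l=2 → 2; l=3 → 3.
Orbitals: 1 + 2 + 3 = 6. Each orbital carries two spin states, so 6 × 2 = 12 states.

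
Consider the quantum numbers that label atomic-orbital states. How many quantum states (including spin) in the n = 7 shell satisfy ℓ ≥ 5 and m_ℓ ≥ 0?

Orbitals with ℓ ≥ 5 and m_ℓ ≥ 0, by ℓ: ℓ=5 → 6; ℓ=6 → 7.
Orbitals: 6 + 7 = 13. Each orbital carries two spin states, so 13 × 2 = 26 states.

26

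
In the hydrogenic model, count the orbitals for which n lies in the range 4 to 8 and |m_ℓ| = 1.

For each n in the range, tally the orbitals obeying |m_ℓ| = 1:
n=4 → 6; n=5 → 8; n=6 → 10; n=7 → 12; n=8 → 14.
Total orbitals: 6 + 8 + 10 + 12 + 14 = 50.

50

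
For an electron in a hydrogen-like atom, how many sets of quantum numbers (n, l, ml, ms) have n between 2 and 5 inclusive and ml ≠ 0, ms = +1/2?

Work shell by shell — for each n, count the (l, ml) pairs that satisfy ml ≠ 0:
n=2 → 2; n=3 → 6; n=4 → 12; n=5 → 20.
Orbitals: 2 + 6 + 12 + 20 = 40. With ms fixed to +1/2 there is one state per orbital, so 40 states.

40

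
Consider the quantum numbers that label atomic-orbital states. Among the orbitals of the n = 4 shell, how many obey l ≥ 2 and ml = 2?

2

Go through l = 0, …, 3 (the values permitted for n = 4).
Per l-value: l=2 → 1; l=3 → 1.
Total orbitals: 1 + 1 = 2.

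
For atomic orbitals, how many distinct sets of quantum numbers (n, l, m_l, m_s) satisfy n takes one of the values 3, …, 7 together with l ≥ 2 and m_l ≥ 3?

40

Treat each shell separately and count matching orbitals:
n=4 → 1; n=5 → 3; n=6 → 6; n=7 → 10.
Orbitals: 1 + 3 + 6 + 10 = 20. Including both spin states (m_s = ±1/2) gives 2 × 20 = 40 states.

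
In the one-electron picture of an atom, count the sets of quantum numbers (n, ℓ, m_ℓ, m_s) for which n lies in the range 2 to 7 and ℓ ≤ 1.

48

Treat each shell separately and count matching orbitals:
n=2 → 4; n=3 → 4; n=4 → 4; n=5 → 4; n=6 → 4; n=7 → 4.
Orbitals: 4 + 4 + 4 + 4 + 4 + 4 = 24. Including both spin states (m_s = ±1/2) gives 2 × 24 = 48 states.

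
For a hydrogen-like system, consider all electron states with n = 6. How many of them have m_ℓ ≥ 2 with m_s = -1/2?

Go through ℓ = 0, …, 5 (the values permitted for n = 6).
Per ℓ-value: ℓ=2 → 1; ℓ=3 → 2; ℓ=4 → 3; ℓ=5 → 4.
Orbitals: 1 + 2 + 3 + 4 = 10. With m_s fixed to a single value there is one state per orbital, giving 10 states.

10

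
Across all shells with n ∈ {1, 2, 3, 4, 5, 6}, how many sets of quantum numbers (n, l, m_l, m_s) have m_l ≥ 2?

40

Per-shell orbital counts meeting the constraint:
n=3 → 1; n=4 → 3; n=5 → 6; n=6 → 10.
Orbitals: 1 + 3 + 6 + 10 = 20. Including both spin states (m_s = ±1/2) gives 2 × 20 = 40 states.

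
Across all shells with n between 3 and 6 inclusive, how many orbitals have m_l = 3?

Treat each shell separately and count matching orbitals:
n=4 → 1; n=5 → 2; n=6 → 3.
Total orbitals: 1 + 2 + 3 = 6.

6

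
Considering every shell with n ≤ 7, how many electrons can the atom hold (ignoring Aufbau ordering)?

280

Total orbitals = 1² + 2² + 3² + 4² + 5² + 6² + 7² = 140. Doubling for spin gives 280 electrons.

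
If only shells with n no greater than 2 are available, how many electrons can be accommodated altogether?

10

Total orbitals = 1² + 2² = 5. Doubling for spin gives 10 electrons.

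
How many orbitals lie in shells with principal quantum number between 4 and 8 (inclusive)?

Shell n has n² orbitals: 4²=16 + 5²=25 + 6²=36 + 7²=49 + 8²=64 = 190 orbitals.

190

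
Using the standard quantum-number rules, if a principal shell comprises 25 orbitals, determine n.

n = 5

n² = 25 ⇒ n = 5.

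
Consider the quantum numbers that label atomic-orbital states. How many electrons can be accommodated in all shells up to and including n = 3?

Total orbitals = 1² + 2² + 3² = 14. Doubling for spin gives 28 electrons.

28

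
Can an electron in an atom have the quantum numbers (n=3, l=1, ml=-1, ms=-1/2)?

n = 3 is a positive integer. l = 1 satisfies 0 ≤ l ≤ n−1 = 2. ml = -1 lies in the range −l … +l (here −1 … 1). ms = -1/2 is one of ±1/2.
All four constraints are satisfied.

Yes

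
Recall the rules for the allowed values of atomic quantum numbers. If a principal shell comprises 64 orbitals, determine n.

n = 8

n² = 64 ⇒ n = 8.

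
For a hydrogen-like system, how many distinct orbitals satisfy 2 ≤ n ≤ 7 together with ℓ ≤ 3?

Treat each shell separately and count matching orbitals:
n=2 → 4; n=3 → 9; n=4 → 16; n=5 → 16; n=6 → 16; n=7 → 16.
Total orbitals: 4 + 9 + 16 + 16 + 16 + 16 = 77.

77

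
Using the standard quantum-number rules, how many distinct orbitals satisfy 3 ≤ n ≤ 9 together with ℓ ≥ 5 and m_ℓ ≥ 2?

50

Per-shell orbital counts meeting the constraint:
n=6 → 4; n=7 → 9; n=8 → 15; n=9 → 22.
Total orbitals: 4 + 9 + 15 + 22 = 50.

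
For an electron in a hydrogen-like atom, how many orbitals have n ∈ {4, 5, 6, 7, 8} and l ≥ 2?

Work shell by shell — for each n, count the (l, ml) pairs that satisfy l ≥ 2:
n=4 → 12; n=5 → 21; n=6 → 32; n=7 → 45; n=8 → 60.
Total orbitals: 12 + 21 + 32 + 45 + 60 = 170.

170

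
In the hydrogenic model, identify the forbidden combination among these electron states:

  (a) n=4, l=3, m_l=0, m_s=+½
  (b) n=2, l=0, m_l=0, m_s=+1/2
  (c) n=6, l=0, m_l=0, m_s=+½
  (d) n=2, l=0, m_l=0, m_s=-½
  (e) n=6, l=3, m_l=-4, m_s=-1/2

(e) has |m_l| = 4 > l = 3, violating −l ≤ m_l ≤ l.
The remaining sets (a), (b), (c), (d) satisfy all four rules.

(e)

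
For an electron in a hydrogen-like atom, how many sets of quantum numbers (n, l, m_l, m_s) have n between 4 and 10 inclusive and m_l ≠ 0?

644

Per-shell orbital counts meeting the constraint:
n=4 → 12; n=5 → 20; n=6 → 30; n=7 → 42; n=8 → 56; n=9 → 72; n=10 → 90.
Orbitals: 12 + 20 + 30 + 42 + 56 + 72 + 90 = 322. Including both spin states (m_s = ±1/2) gives 2 × 322 = 644 states.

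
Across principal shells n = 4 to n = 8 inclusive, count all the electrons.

380

Shell n has n² orbitals: 4²=16 + 5²=25 + 6²=36 + 7²=49 + 8²=64 = 190 orbitals.
Two spin states per orbital: 2 × 190 = 380 electrons.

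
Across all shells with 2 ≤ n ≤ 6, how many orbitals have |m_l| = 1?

Go shell by shell, enumerating (l, m_l) with |m_l| = 1:
n=2 → 2; n=3 → 4; n=4 → 6; n=5 → 8; n=6 → 10.
Total orbitals: 2 + 4 + 6 + 8 + 10 = 30.

30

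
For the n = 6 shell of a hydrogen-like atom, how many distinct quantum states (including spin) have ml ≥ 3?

For n = 6, l ranges over 0 … 5.
Orbitals with ml ≥ 3, by l: l=3 → 1; l=4 → 2; l=5 → 3.
Orbitals: 1 + 2 + 3 = 6. Each orbital carries two spin states, so 6 × 2 = 12 states.

12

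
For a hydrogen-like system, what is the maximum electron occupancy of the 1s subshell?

A subshell with l = 0 has 2l+1 = 1 orbital, each holding 2 electrons (spin ±1/2), so 1 × 2 = 2.

2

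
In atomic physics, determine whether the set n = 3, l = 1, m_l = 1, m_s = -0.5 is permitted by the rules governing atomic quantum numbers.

n = 3 is a positive integer. l = 1 satisfies 0 ≤ l ≤ n−1 = 2. m_l = 1 lies in the range −l … +l (here −1 … 1). m_s = -1/2 is one of ±1/2.
All four constraints are satisfied.

Valid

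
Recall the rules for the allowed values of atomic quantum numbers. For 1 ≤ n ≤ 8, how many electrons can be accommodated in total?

408

Total orbitals = 1² + 2² + 3² + 4² + 5² + 6² + 7² + 8² = 204. Doubling for spin gives 408 electrons.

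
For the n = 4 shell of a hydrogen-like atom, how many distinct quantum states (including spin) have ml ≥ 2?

For n = 4, l ranges over 0 … 3.
Per l-value: l=2 → 1; l=3 → 2.
Orbitals: 1 + 2 = 3. Each orbital carries two spin states, so 3 × 2 = 6 states.

6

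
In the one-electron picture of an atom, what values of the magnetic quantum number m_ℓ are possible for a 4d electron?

The 4d subshell has ℓ = 2, and m_ℓ takes every integer from −ℓ to +ℓ. With ℓ = 2 that gives the 5 values -2, -1, 0, 1, 2.

-2, -1, 0, 1, 2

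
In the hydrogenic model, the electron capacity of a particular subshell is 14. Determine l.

2(2l+1) = 14 ⇒ 2l+1 = 7 ⇒ l = 3.

l = 3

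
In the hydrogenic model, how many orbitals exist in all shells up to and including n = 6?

Total orbitals = 1² + 2² + 3² + 4² + 5² + 6² = 91.

91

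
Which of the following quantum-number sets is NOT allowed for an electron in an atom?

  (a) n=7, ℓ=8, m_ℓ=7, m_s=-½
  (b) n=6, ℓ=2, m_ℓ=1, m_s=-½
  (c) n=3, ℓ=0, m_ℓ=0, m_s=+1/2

(a) has ℓ = 8 ≥ n = 7, violating 0 ≤ ℓ ≤ n−1.
The remaining sets (b), (c) satisfy all four rules.

(a)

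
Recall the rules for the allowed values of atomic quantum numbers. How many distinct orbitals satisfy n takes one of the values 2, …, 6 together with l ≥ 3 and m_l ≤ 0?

Go shell by shell, enumerating (l, m_l) with l ≥ 3 and m_l ≤ 0:
n=4 → 4; n=5 → 9; n=6 → 15.
Total orbitals: 4 + 9 + 15 = 28.

28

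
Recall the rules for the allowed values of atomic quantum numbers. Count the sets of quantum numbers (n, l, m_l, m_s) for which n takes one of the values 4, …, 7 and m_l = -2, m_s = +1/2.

14

Per-shell orbital counts meeting the constraint:
n=4 → 2; n=5 → 3; n=6 → 4; n=7 → 5.
Orbitals: 2 + 3 + 4 + 5 = 14. With m_s fixed to +1/2 there is one state per orbital, so 14 states.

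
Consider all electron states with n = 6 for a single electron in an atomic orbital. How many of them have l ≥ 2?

64

Go through l = 0, …, 5 (the values permitted for n = 6).
Contributions: l=2 → 5; l=3 → 7; l=4 → 9; l=5 → 11.
Orbitals: 5 + 7 + 9 + 11 = 32. Each orbital carries two spin states, so 32 × 2 = 64 states.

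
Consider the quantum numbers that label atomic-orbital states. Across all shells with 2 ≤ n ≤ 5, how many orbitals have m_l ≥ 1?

Treat each shell separately and count matching orbitals:
n=2 → 1; n=3 → 3; n=4 → 6; n=5 → 10.
Total orbitals: 1 + 3 + 6 + 10 = 20.

20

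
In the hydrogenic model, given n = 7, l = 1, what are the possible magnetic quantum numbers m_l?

-1, 0, 1

m_l takes every integer from −l to +l. With l = 1 that gives the 3 values -1, 0, 1.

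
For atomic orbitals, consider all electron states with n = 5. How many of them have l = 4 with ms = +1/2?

With n = 5 the allowed l are 0, 1, …, 4.
Contributions: l=4 → 9.
Orbitals: 9. With ms fixed to a single value there is one state per orbital, giving 9 states.

9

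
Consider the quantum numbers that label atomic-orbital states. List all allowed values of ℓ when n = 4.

ℓ is an integer with 0 ≤ ℓ ≤ n−1, so for n = 4: ℓ = 0, 1, 2, 3.

0, 1, 2, 3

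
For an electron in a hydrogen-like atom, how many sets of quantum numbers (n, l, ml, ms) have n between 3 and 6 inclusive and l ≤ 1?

32

Per-shell orbital counts meeting the constraint:
n=3 → 4; n=4 → 4; n=5 → 4; n=6 → 4.
Orbitals: 4 + 4 + 4 + 4 = 16. Including both spin states (ms = ±1/2) gives 2 × 16 = 32 states.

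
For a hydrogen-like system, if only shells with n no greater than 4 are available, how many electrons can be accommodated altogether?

60

Total orbitals = 1² + 2² + 3² + 4² = 30. Doubling for spin gives 60 electrons.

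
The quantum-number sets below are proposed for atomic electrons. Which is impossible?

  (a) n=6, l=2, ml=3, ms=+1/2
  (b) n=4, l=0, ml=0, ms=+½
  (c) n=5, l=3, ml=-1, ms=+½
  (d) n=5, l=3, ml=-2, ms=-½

(a) has |ml| = 3 > l = 2, violating −l ≤ ml ≤ l.
The remaining sets (b), (c), (d) satisfy all four rules.

(a)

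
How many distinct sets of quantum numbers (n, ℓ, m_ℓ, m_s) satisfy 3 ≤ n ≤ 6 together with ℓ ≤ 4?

150

Per-shell orbital counts meeting the constraint:
n=3 → 9; n=4 → 16; n=5 → 25; n=6 → 25.
Orbitals: 9 + 16 + 25 + 25 = 75. Including both spin states (m_s = ±1/2) gives 2 × 75 = 150 states.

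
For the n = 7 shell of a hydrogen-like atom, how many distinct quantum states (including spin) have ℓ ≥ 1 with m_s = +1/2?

48

Go through ℓ = 0, …, 6 (the values permitted for n = 7).
Orbitals with ℓ ≥ 1, by ℓ: ℓ=1 → 3; ℓ=2 → 5; ℓ=3 → 7; ℓ=4 → 9; ℓ=5 → 11; ℓ=6 → 13.
Orbitals: 3 + 5 + 7 + 9 + 11 + 13 = 48. With m_s fixed to a single value there is one state per orbital, giving 48 states.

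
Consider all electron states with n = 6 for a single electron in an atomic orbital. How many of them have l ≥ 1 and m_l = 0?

Go through l = 0, …, 5 (the values permitted for n = 6).
Contributions: l=1 → 1; l=2 → 1; l=3 → 1; l=4 → 1; l=5 → 1.
Orbitals: 1 + 1 + 1 + 1 + 1 = 5. Each orbital carries two spin states, so 5 × 2 = 10 states.

10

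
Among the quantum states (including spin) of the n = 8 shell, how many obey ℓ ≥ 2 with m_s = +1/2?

The n = 8 shell has ℓ = 0 through 7; check each.
Orbitals with ℓ ≥ 2, by ℓ: ℓ=2 → 5; ℓ=3 → 7; ℓ=4 → 9; ℓ=5 → 11; ℓ=6 → 13; ℓ=7 → 15.
Orbitals: 5 + 7 + 9 + 11 + 13 + 15 = 60. With m_s fixed to a single value there is one state per orbital, giving 60 states.

60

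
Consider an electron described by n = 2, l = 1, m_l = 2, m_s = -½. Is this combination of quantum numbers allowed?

Not allowed

The magnetic quantum number must satisfy −l ≤ m_l ≤ l. With l = 1, m_l can only be -1, 0, 1, so m_l = 2 is forbidden.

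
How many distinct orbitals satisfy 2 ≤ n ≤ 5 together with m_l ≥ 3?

Go shell by shell, enumerating (l, m_l) with m_l ≥ 3:
n=4 → 1; n=5 → 3.
Total orbitals: 1 + 3 = 4.

4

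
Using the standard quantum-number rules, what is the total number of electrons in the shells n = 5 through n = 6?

122

Shell n has n² orbitals: 5²=25 + 6²=36 = 61 orbitals.
Two spin states per orbital: 2 × 61 = 122 electrons.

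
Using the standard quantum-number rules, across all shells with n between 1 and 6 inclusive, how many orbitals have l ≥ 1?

85

Go shell by shell, enumerating (l, m_l) with l ≥ 1:
n=2 → 3; n=3 → 8; n=4 → 15; n=5 → 24; n=6 → 35.
Total orbitals: 3 + 8 + 15 + 24 + 35 = 85.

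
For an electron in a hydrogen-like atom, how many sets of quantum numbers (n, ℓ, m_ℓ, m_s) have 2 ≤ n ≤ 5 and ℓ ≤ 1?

32

Go shell by shell, enumerating (ℓ, m_ℓ) with ℓ ≤ 1:
n=2 → 4; n=3 → 4; n=4 → 4; n=5 → 4.
Orbitals: 4 + 4 + 4 + 4 = 16. Including both spin states (m_s = ±1/2) gives 2 × 16 = 32 states.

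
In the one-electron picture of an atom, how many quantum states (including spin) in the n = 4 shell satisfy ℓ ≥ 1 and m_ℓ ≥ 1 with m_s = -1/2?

For n = 4, ℓ ranges over 0 … 3.
Contributions: ℓ=1 → 1; ℓ=2 → 2; ℓ=3 → 3.
Orbitals: 1 + 2 + 3 = 6. With m_s fixed to a single value there is one state per orbital, giving 6 states.

6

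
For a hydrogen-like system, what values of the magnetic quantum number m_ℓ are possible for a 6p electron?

-1, 0, 1

The 6p subshell has ℓ = 1, and m_ℓ takes every integer from −ℓ to +ℓ. With ℓ = 1 that gives the 3 values -1, 0, 1.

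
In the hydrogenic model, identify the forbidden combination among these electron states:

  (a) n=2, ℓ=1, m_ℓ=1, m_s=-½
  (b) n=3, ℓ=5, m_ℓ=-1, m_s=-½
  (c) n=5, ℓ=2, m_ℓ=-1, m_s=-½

(b)

(b) has ℓ = 5 ≥ n = 3, violating 0 ≤ ℓ ≤ n−1.
The remaining sets (a), (c) satisfy all four rules.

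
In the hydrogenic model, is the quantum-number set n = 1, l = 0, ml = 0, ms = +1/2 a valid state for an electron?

Yes

n = 1 is a positive integer. l = 0 satisfies 0 ≤ l ≤ n−1 = 0. ml = 0 lies in the range −l … +l (here 0). ms = +1/2 is one of ±1/2.
All four constraints are satisfied.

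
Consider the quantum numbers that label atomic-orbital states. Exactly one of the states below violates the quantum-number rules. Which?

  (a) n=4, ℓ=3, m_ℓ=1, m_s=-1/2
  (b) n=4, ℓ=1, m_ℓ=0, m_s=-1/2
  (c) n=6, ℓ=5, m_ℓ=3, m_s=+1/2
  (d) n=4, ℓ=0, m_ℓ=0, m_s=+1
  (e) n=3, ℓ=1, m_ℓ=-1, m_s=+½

(d) has m_s = +1, but an electron's spin must be ±1/2.
The remaining sets (a), (b), (c), (e) satisfy all four rules.

(d)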